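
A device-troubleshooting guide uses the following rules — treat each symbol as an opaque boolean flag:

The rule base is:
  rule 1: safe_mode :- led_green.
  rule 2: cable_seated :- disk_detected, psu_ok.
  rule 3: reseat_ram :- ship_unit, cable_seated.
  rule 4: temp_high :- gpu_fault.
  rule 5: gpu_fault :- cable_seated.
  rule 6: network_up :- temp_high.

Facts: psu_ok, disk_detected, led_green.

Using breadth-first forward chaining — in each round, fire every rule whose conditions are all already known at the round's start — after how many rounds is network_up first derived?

Round 1: rule 1 [safe_mode :- led_green.]; rule 2 [cable_seated :- disk_detected, psu_ok.]. New: safe_mode, cable_seated.
Round 2: rule 5 [gpu_fault :- cable_seated.]. New: gpu_fault.
Round 3: rule 4 [temp_high :- gpu_fault.]. New: temp_high.
Round 4: rule 6 [network_up :- temp_high.]. New: network_up.
network_up first appears in round 4.

4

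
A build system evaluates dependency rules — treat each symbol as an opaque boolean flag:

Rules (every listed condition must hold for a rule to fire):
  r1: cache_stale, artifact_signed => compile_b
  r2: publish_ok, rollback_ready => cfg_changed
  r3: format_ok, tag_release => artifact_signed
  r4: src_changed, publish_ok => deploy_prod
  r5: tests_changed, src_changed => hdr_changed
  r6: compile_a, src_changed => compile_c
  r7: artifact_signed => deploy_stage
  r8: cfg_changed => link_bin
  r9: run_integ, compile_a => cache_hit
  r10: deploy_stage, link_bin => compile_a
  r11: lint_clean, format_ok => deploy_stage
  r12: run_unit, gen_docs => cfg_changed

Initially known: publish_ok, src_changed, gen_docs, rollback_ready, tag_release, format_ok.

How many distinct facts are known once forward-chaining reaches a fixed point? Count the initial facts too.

13

Round 1 fires r2, r3, r4, giving cfg_changed, artifact_signed, deploy_prod.
Round 2 fires r7, r8, giving deploy_stage, link_bin.
Round 3 fires r10, giving compile_a.
Round 4 fires r6, giving compile_c.
Closure: {artifact_signed, cfg_changed, compile_a, compile_c, deploy_prod, deploy_stage, format_ok, gen_docs, link_bin, publish_ok, rollback_ready, src_changed, tag_release} — 13 facts.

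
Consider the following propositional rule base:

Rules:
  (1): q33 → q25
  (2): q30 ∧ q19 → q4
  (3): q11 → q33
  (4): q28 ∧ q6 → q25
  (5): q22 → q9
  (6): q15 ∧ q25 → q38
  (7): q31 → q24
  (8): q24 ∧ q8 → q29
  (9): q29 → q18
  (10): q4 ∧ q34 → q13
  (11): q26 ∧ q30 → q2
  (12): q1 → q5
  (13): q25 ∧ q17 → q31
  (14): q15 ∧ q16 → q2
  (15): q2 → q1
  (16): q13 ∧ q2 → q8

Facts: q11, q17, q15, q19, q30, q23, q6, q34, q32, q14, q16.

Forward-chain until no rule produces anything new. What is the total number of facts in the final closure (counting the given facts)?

24

Round 1: (2) [q30 ∧ q19 → q4]; (3) [q11 → q33]; (14) [q15 ∧ q16 → q2]. Adds q4, q33, q2.
Round 2: (1) [q33 → q25]; (10) [q4 ∧ q34 → q13]; (15) [q2 → q1]. Adds q25, q13, q1.
Round 3: (6) [q15 ∧ q25 → q38]; (12) [q1 → q5]; (13) [q25 ∧ q17 → q31]; (16) [q13 ∧ q2 → q8]. Adds q38, q5, q31, q8.
Round 4: (7) [q31 → q24]. Adds q24.
Round 5: (8) [q24 ∧ q8 → q29]. Adds q29.
Round 6: (9) [q29 → q18]. Adds q18.
Closure: {q1, q11, q13, q14, q15, q16, q17, q18, q19, q2, q23, q24, q25, q29, q30, q31, q32, q33, q34, q38, q4, q5, q6, q8} — 24 facts.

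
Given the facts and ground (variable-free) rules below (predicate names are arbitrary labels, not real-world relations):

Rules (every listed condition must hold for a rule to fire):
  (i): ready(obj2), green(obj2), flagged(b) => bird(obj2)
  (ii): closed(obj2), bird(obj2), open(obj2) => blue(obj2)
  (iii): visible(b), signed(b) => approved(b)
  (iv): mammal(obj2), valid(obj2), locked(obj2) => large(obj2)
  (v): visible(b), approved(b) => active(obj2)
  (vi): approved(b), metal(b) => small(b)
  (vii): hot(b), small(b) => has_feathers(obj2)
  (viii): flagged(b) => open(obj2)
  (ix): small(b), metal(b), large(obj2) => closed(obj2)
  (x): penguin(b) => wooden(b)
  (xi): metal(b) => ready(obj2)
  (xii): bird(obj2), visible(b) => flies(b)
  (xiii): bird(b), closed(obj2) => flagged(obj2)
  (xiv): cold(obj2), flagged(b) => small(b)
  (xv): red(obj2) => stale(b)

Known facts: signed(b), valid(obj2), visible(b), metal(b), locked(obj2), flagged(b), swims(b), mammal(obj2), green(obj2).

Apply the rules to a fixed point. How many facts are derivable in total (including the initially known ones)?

[1] (iii) [visible(b), signed(b) => approved(b)]; (iv) [mammal(obj2), valid(obj2), locked(obj2) => large(obj2)]; (viii) [flagged(b) => open(obj2)]; (xi) [metal(b) => ready(obj2)]. ⇒ new: approved(b), large(obj2), open(obj2), ready(obj2).
[2] (i) [ready(obj2), green(obj2), flagged(b) => bird(obj2)]; (v) [visible(b), approved(b) => active(obj2)]; (vi) [approved(b), metal(b) => small(b)]. ⇒ new: bird(obj2), active(obj2), small(b).
[3] (ix) [small(b), metal(b), large(obj2) => closed(obj2)]; (xii) [bird(obj2), visible(b) => flies(b)]. ⇒ new: closed(obj2), flies(b).
[4] (ii) [closed(obj2), bird(obj2), open(obj2) => blue(obj2)]. ⇒ new: blue(obj2).
Closure: {active(obj2), approved(b), bird(obj2), blue(obj2), closed(obj2), flagged(b), flies(b), green(obj2), large(obj2), locked(obj2), mammal(obj2), metal(b), open(obj2), ready(obj2), signed(b), small(b), swims(b), valid(obj2), visible(b)} — 19 facts.

19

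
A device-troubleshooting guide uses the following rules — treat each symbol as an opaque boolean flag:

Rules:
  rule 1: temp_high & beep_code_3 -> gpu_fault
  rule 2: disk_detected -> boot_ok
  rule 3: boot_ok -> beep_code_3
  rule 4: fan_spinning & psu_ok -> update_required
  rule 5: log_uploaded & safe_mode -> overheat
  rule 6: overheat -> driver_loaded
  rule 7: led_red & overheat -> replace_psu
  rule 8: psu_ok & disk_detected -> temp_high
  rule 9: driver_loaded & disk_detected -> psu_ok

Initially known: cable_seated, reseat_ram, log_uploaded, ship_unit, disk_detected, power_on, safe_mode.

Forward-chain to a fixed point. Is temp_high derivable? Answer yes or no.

Round 1: rule 2 [disk_detected -> boot_ok]; rule 5 [log_uploaded & safe_mode -> overheat]. Adds boot_ok, overheat.
Round 2: rule 3 [boot_ok -> beep_code_3]; rule 6 [overheat -> driver_loaded]. Adds beep_code_3, driver_loaded.
Round 3: rule 9 [driver_loaded & disk_detected -> psu_ok]. Adds psu_ok.
Round 4: rule 8 [psu_ok & disk_detected -> temp_high]. Adds temp_high.
Round 5: rule 1 [temp_high & beep_code_3 -> gpu_fault]. Adds gpu_fault.
temp_high appears in round 4, so it is derivable.

yes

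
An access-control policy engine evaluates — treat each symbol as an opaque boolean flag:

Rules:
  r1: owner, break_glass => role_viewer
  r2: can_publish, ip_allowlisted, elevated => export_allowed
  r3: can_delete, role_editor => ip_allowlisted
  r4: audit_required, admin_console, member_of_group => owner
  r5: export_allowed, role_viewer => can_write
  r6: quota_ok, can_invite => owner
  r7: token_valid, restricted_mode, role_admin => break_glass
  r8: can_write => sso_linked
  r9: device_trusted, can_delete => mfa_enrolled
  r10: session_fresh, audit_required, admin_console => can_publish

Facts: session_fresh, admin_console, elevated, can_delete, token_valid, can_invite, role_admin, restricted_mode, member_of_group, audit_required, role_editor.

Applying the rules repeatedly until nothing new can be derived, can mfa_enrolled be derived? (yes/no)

Round 1 — r3, r4, r7, r10, derive ip_allowlisted, owner, break_glass, can_publish.
Round 2 — r1, r2, derive role_viewer, export_allowed.
Round 3 — r5, derive can_write.
Round 4 — r8, derive sso_linked.
Fixed point reached. mfa_enrolled is concluded only by r9; r9 needs device_trusted (never derived).

no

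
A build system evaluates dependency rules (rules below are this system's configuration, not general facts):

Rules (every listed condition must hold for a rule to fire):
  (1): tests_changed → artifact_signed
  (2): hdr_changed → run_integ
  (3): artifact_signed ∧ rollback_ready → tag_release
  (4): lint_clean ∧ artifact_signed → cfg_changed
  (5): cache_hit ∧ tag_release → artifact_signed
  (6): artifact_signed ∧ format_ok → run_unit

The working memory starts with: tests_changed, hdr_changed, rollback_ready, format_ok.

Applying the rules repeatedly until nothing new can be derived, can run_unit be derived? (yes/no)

yes

Round 1 — (1), (2), derive artifact_signed, run_integ.
Round 2 — (3), (6), derive tag_release, run_unit.
run_unit appears in round 2, so it is derivable.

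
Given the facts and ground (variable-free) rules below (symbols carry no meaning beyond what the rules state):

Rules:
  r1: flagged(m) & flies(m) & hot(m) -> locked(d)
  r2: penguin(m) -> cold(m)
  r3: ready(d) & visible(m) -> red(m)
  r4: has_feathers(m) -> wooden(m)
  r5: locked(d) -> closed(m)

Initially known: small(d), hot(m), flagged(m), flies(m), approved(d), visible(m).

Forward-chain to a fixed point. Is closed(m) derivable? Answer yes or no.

Round 1 fires r1, giving locked(d).
Round 2 fires r5, giving closed(m).
closed(m) appears in round 2, so it is derivable.

yes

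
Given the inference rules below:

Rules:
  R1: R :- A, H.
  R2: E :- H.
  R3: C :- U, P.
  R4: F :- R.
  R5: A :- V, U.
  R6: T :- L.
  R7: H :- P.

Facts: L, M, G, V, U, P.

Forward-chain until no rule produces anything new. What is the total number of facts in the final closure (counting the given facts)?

13

[1] R3 [C :- U, P.]; R5 [A :- V, U.]; R6 [T :- L.]; R7 [H :- P.]. ⇒ new: C, A, T, H.
[2] R1 [R :- A, H.]; R2 [E :- H.]. ⇒ new: R, E.
[3] R4 [F :- R.]. ⇒ new: F.
Closure: {A, C, E, F, G, H, L, M, P, R, T, U, V} — 13 facts.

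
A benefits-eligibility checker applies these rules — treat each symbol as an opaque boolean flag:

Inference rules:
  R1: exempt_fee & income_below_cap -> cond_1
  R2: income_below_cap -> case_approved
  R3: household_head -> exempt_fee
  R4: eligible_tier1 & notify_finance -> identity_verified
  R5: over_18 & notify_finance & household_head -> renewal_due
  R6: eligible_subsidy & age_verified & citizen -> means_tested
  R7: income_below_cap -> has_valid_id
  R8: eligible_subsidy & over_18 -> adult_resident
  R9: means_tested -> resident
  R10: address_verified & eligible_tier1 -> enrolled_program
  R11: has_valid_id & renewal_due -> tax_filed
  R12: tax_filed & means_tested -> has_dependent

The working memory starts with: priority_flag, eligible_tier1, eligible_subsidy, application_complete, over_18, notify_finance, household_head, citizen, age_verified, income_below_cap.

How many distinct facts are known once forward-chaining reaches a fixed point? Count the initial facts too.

21

Round 1: R2 [income_below_cap -> case_approved]; R3 [household_head -> exempt_fee]; R4 [eligible_tier1 & notify_finance -> identity_verified]; R5 [over_18 & notify_finance & household_head -> renewal_due]; R6 [eligible_subsidy & age_verified & citizen -> means_tested]; R7 [income_below_cap -> has_valid_id]; R8 [eligible_subsidy & over_18 -> adult_resident]. Adds case_approved, exempt_fee, identity_verified, renewal_due, means_tested, has_valid_id, adult_resident.
Round 2: R1 [exempt_fee & income_below_cap -> cond_1]; R9 [means_tested -> resident]; R11 [has_valid_id & renewal_due -> tax_filed]. Adds cond_1, resident, tax_filed.
Round 3: R12 [tax_filed & means_tested -> has_dependent]. Adds has_dependent.
Closure: {adult_resident, age_verified, application_complete, case_approved, citizen, cond_1, eligible_subsidy, eligible_tier1, exempt_fee, has_dependent, has_valid_id, household_head, identity_verified, income_below_cap, means_tested, notify_finance, over_18, priority_flag, renewal_due, resident, tax_filed} — 21 facts.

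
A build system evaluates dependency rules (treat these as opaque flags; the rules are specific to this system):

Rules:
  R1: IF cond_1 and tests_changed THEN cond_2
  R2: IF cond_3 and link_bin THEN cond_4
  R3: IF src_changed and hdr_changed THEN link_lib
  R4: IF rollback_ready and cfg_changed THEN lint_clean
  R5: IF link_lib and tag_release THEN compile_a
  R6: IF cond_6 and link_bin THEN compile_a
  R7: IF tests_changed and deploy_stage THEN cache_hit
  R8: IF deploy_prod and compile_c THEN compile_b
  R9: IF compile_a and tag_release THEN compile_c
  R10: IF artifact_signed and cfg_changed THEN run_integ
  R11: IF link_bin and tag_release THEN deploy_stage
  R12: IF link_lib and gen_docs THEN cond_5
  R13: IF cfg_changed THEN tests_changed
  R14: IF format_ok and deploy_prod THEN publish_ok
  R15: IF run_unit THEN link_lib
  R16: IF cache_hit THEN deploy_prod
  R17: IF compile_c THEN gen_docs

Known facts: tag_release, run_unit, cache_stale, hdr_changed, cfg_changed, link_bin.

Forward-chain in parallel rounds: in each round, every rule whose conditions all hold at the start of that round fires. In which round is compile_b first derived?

Round 1: R11 [IF link_bin and tag_release THEN deploy_stage]; R13 [IF cfg_changed THEN tests_changed]; R15 [IF run_unit THEN link_lib]. Adds deploy_stage, tests_changed, link_lib.
Round 2: R5 [IF link_lib and tag_release THEN compile_a]; R7 [IF tests_changed and deploy_stage THEN cache_hit]. Adds compile_a, cache_hit.
Round 3: R9 [IF compile_a and tag_release THEN compile_c]; R16 [IF cache_hit THEN deploy_prod]. Adds compile_c, deploy_prod.
Round 4: R8 [IF deploy_prod and compile_c THEN compile_b]; R17 [IF compile_c THEN gen_docs]. Adds compile_b, gen_docs.
compile_b first appears in round 4.

4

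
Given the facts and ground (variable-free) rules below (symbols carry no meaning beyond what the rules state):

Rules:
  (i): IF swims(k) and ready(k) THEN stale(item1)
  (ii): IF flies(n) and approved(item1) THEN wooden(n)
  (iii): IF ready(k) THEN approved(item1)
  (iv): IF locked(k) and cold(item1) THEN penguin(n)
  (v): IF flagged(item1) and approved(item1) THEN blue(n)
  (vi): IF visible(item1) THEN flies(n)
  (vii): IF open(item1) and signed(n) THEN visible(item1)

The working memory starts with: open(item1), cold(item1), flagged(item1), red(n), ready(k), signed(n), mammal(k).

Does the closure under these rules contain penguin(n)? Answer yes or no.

no

[1] (iii) [IF ready(k) THEN approved(item1)]; (vii) [IF open(item1) and signed(n) THEN visible(item1)]. ⇒ new: approved(item1), visible(item1).
[2] (v) [IF flagged(item1) and approved(item1) THEN blue(n)]; (vi) [IF visible(item1) THEN flies(n)]. ⇒ new: blue(n), flies(n).
[3] (ii) [IF flies(n) and approved(item1) THEN wooden(n)]. ⇒ new: wooden(n).
Fixed point reached. penguin(n) is concluded only by (iv); (iv) needs locked(k) (never derived).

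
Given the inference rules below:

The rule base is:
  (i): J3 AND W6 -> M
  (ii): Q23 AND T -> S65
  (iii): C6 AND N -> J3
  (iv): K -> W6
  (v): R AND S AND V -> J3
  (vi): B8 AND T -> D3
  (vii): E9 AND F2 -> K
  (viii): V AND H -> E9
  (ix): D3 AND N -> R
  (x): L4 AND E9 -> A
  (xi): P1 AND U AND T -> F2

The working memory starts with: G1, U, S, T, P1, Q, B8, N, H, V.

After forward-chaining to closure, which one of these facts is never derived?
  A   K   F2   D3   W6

A

Round 1 fires (vi), (viii), (xi), giving D3, E9, F2.
Round 2 fires (vii), (ix), giving K, R.
Round 3 fires (iv), (v), giving W6, J3.
Round 4 fires (i), giving M.
Derived: D3 (round 1), F2 (round 1), W6 (round 3), K (round 2). A never appears in any round.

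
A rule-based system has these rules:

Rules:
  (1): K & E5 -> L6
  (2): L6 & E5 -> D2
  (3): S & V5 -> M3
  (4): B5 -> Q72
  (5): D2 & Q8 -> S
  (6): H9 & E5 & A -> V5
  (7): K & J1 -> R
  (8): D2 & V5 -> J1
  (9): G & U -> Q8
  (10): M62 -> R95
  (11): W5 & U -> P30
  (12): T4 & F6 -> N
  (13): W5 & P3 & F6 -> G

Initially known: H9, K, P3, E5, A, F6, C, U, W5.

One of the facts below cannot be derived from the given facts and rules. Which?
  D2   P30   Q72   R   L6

[1] (1) [K & E5 -> L6]; (6) [H9 & E5 & A -> V5]; (11) [W5 & U -> P30]; (13) [W5 & P3 & F6 -> G]. ⇒ new: L6, V5, P30, G.
[2] (2) [L6 & E5 -> D2]; (9) [G & U -> Q8]. ⇒ new: D2, Q8.
[3] (5) [D2 & Q8 -> S]; (8) [D2 & V5 -> J1]. ⇒ new: S, J1.
[4] (3) [S & V5 -> M3]; (7) [K & J1 -> R]. ⇒ new: M3, R.
Derived: D2 (round 2), P30 (round 1), L6 (round 1), R (round 4). Q72 never appears in any round.

Q72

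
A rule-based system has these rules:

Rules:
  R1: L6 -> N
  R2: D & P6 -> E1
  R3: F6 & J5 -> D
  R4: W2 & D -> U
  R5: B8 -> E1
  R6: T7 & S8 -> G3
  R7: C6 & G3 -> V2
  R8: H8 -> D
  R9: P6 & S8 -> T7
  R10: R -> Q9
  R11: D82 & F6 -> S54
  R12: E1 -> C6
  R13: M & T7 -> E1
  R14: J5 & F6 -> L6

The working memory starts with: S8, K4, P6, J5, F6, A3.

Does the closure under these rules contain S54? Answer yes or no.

[1] R3 [F6 & J5 -> D]; R9 [P6 & S8 -> T7]; R14 [J5 & F6 -> L6]. ⇒ new: D, T7, L6.
[2] R1 [L6 -> N]; R2 [D & P6 -> E1]; R6 [T7 & S8 -> G3]. ⇒ new: N, E1, G3.
[3] R12 [E1 -> C6]. ⇒ new: C6.
[4] R7 [C6 & G3 -> V2]. ⇒ new: V2.
Fixed point reached. S54 is concluded only by R11; R11 needs D82 (never derived).

no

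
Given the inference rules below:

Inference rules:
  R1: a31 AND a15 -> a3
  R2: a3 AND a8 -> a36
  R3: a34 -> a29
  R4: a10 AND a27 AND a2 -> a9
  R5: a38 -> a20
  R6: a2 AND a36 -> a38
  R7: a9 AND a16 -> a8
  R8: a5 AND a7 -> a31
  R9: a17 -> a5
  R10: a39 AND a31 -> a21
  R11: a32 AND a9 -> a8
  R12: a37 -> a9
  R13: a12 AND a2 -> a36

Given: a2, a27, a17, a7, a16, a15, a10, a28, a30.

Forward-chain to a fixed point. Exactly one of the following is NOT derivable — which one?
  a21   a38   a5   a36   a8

a21

Round 1: R4 [a10 AND a27 AND a2 -> a9]; R9 [a17 -> a5]. Adds a9, a5.
Round 2: R7 [a9 AND a16 -> a8]; R8 [a5 AND a7 -> a31]. Adds a8, a31.
Round 3: R1 [a31 AND a15 -> a3]. Adds a3.
Round 4: R2 [a3 AND a8 -> a36]. Adds a36.
Round 5: R6 [a2 AND a36 -> a38]. Adds a38.
Round 6: R5 [a38 -> a20]. Adds a20.
Derived: a38 (round 5), a8 (round 2), a5 (round 1), a36 (round 4). a21 never appears in any round.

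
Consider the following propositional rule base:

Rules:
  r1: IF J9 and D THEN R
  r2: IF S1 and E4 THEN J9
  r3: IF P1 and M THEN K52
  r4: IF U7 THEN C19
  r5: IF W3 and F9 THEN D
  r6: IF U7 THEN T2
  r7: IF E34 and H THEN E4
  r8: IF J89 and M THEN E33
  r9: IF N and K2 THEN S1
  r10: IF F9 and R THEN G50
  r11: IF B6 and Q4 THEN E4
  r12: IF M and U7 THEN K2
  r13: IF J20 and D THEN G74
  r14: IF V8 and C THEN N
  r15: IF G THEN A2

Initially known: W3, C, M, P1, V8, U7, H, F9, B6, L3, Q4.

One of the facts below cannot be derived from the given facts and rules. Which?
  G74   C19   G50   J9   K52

Round 1: r3 [IF P1 and M THEN K52]; r4 [IF U7 THEN C19]; r5 [IF W3 and F9 THEN D]; r6 [IF U7 THEN T2]; r11 [IF B6 and Q4 THEN E4]; r12 [IF M and U7 THEN K2]; r14 [IF V8 and C THEN N]. Adds K52, C19, D, T2, E4, K2, N.
Round 2: r9 [IF N and K2 THEN S1]. Adds S1.
Round 3: r2 [IF S1 and E4 THEN J9]. Adds J9.
Round 4: r1 [IF J9 and D THEN R]. Adds R.
Round 5: r10 [IF F9 and R THEN G50]. Adds G50.
Derived: G50 (round 5), K52 (round 1), J9 (round 3), C19 (round 1). G74 never appears in any round.

G74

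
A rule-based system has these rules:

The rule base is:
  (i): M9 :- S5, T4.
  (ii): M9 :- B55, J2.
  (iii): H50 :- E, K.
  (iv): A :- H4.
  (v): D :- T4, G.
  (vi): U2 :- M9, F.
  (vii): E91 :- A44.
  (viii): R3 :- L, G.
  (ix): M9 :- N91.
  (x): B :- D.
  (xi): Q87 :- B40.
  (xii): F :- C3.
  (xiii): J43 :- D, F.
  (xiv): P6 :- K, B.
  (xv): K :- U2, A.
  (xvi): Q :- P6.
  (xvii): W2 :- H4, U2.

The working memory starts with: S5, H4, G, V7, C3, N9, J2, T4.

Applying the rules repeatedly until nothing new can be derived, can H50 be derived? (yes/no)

Round 1 fires (i), (iv), (v), (xii), giving M9, A, D, F.
Round 2 fires (vi), (x), (xiii), giving U2, B, J43.
Round 3 fires (xv), (xvii), giving K, W2.
Round 4 fires (xiv), giving P6.
Round 5 fires (xvi), giving Q.
Fixed point reached. H50 is concluded only by (iii); (iii) needs E (never derived).

no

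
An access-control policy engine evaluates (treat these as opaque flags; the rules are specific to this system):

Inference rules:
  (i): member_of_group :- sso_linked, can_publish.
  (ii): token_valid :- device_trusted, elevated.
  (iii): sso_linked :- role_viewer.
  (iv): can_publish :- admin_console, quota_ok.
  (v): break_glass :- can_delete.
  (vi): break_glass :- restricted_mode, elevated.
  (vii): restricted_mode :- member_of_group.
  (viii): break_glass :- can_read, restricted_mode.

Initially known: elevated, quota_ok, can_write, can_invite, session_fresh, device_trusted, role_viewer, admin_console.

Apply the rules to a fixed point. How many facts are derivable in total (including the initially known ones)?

Round 1 — (ii), (iii), (iv), derive token_valid, sso_linked, can_publish.
Round 2 — (i), derive member_of_group.
Round 3 — (vii), derive restricted_mode.
Round 4 — (vi), derive break_glass.
Closure: {admin_console, break_glass, can_invite, can_publish, can_write, device_trusted, elevated, member_of_group, quota_ok, restricted_mode, role_viewer, session_fresh, sso_linked, token_valid} — 14 facts.

14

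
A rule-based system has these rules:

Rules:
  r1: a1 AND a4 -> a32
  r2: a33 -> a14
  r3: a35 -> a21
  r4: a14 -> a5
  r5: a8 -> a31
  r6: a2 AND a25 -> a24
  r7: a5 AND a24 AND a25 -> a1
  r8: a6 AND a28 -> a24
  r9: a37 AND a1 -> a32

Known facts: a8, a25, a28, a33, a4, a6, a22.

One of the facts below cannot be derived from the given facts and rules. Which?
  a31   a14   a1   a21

a21

Round 1: r2 [a33 -> a14]; r5 [a8 -> a31]; r8 [a6 AND a28 -> a24]. New: a14, a31, a24.
Round 2: r4 [a14 -> a5]. New: a5.
Round 3: r7 [a5 AND a24 AND a25 -> a1]. New: a1.
Round 4: r1 [a1 AND a4 -> a32]. New: a32.
Derived: a14 (round 1), a31 (round 1), a1 (round 3). a21 never appears in any round.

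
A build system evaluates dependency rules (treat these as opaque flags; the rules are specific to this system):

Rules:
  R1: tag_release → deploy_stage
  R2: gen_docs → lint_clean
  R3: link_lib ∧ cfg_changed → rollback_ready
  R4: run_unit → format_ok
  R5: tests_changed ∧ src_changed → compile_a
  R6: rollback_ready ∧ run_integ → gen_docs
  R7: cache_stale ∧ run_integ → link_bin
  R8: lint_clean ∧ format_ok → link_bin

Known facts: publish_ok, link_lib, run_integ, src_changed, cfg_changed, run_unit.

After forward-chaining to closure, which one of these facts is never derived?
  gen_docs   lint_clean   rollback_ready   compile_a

compile_a

Round 1 fires R3, R4, giving rollback_ready, format_ok.
Round 2 fires R6, giving gen_docs.
Round 3 fires R2, giving lint_clean.
Round 4 fires R8, giving link_bin.
Derived: lint_clean (round 3), gen_docs (round 2), rollback_ready (round 1). compile_a never appears in any round.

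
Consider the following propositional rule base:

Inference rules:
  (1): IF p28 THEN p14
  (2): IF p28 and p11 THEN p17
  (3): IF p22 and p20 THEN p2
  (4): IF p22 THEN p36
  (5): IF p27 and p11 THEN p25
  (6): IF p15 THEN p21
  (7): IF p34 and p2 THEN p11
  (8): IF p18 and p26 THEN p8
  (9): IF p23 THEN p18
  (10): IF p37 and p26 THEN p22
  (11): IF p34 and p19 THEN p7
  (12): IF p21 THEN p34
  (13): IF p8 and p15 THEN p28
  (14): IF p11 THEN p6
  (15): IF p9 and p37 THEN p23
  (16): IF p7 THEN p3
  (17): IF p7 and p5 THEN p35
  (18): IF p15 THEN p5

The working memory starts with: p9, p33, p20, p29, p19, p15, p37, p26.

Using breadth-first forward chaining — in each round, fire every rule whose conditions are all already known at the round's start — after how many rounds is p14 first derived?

[1] (6) [IF p15 THEN p21]; (10) [IF p37 and p26 THEN p22]; (15) [IF p9 and p37 THEN p23]; (18) [IF p15 THEN p5]. ⇒ new: p21, p22, p23, p5.
[2] (3) [IF p22 and p20 THEN p2]; (4) [IF p22 THEN p36]; (9) [IF p23 THEN p18]; (12) [IF p21 THEN p34]. ⇒ new: p2, p36, p18, p34.
[3] (7) [IF p34 and p2 THEN p11]; (8) [IF p18 and p26 THEN p8]; (11) [IF p34 and p19 THEN p7]. ⇒ new: p11, p8, p7.
[4] (13) [IF p8 and p15 THEN p28]; (14) [IF p11 THEN p6]; (16) [IF p7 THEN p3]; (17) [IF p7 and p5 THEN p35]. ⇒ new: p28, p6, p3, p35.
[5] (1) [IF p28 THEN p14]; (2) [IF p28 and p11 THEN p17]. ⇒ new: p14, p17.
p14 first appears in round 5.

5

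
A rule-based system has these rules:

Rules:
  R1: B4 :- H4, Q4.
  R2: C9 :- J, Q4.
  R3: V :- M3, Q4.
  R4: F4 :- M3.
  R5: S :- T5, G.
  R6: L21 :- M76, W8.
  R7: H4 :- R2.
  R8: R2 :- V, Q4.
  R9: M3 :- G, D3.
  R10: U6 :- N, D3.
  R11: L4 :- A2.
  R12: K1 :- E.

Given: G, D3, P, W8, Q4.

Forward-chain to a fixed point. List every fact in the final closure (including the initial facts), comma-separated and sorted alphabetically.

Round 1: R9 [M3 :- G, D3.]. New: M3.
Round 2: R3 [V :- M3, Q4.]; R4 [F4 :- M3.]. New: V, F4.
Round 3: R8 [R2 :- V, Q4.]. New: R2.
Round 4: R7 [H4 :- R2.]. New: H4.
Round 5: R1 [B4 :- H4, Q4.]. New: B4.

B4, D3, F4, G, H4, M3, P, Q4, R2, V, W8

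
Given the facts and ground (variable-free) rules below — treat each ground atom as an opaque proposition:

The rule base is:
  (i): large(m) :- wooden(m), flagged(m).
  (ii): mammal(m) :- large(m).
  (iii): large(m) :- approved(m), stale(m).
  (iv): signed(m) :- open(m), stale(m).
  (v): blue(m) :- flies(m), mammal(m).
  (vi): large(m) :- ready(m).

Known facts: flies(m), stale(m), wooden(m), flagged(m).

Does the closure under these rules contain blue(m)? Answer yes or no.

yes

Round 1: (i) [large(m) :- wooden(m), flagged(m).]. New: large(m).
Round 2: (ii) [mammal(m) :- large(m).]. New: mammal(m).
Round 3: (v) [blue(m) :- flies(m), mammal(m).]. New: blue(m).
blue(m) appears in round 3, so it is derivable.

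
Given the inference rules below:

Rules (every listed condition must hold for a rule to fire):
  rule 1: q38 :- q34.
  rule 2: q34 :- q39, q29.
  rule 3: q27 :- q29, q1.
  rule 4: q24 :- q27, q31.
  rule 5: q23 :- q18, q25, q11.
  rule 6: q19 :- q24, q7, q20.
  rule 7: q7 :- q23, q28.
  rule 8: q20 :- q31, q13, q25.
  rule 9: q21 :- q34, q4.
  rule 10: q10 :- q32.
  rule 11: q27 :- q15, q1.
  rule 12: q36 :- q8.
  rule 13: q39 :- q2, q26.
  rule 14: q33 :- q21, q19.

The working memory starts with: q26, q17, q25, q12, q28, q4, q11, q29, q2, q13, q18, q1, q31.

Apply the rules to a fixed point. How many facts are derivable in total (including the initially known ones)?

Round 1: rule 3 [q27 :- q29, q1.]; rule 5 [q23 :- q18, q25, q11.]; rule 8 [q20 :- q31, q13, q25.]; rule 13 [q39 :- q2, q26.]. Adds q27, q23, q20, q39.
Round 2: rule 2 [q34 :- q39, q29.]; rule 4 [q24 :- q27, q31.]; rule 7 [q7 :- q23, q28.]. Adds q34, q24, q7.
Round 3: rule 1 [q38 :- q34.]; rule 6 [q19 :- q24, q7, q20.]; rule 9 [q21 :- q34, q4.]. Adds q38, q19, q21.
Round 4: rule 14 [q33 :- q21, q19.]. Adds q33.
Closure: {q1, q11, q12, q13, q17, q18, q19, q2, q20, q21, q23, q24, q25, q26, q27, q28, q29, q31, q33, q34, q38, q39, q4, q7} — 24 facts.

24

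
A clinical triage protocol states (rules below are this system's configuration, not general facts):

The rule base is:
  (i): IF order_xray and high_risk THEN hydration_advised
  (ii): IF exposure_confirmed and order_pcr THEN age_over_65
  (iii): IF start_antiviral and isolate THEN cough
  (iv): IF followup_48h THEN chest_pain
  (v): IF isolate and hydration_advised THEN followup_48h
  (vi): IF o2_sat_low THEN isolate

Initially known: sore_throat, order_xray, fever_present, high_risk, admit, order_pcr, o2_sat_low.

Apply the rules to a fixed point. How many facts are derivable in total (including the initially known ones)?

Round 1 fires (i), (vi), giving hydration_advised, isolate.
Round 2 fires (v), giving followup_48h.
Round 3 fires (iv), giving chest_pain.
Closure: {admit, chest_pain, fever_present, followup_48h, high_risk, hydration_advised, isolate, o2_sat_low, order_pcr, order_xray, sore_throat} — 11 facts.

11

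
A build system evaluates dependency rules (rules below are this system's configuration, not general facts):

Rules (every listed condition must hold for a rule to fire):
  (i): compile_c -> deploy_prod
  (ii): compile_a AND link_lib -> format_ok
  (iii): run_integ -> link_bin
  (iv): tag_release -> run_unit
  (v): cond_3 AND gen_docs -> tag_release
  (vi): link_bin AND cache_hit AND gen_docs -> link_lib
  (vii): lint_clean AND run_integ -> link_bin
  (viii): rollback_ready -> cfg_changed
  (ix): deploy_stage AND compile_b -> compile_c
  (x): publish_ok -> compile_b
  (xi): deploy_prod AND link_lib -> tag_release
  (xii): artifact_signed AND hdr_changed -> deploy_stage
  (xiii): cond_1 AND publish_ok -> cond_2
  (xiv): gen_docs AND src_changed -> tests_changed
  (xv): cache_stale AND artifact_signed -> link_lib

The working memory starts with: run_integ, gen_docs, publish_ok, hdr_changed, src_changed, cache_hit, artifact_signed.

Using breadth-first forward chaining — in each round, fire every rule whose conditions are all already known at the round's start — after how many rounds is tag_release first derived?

4

Round 1: (iii) [run_integ -> link_bin]; (x) [publish_ok -> compile_b]; (xii) [artifact_signed AND hdr_changed -> deploy_stage]; (xiv) [gen_docs AND src_changed -> tests_changed]. New: link_bin, compile_b, deploy_stage, tests_changed.
Round 2: (vi) [link_bin AND cache_hit AND gen_docs -> link_lib]; (ix) [deploy_stage AND compile_b -> compile_c]. New: link_lib, compile_c.
Round 3: (i) [compile_c -> deploy_prod]. New: deploy_prod.
Round 4: (xi) [deploy_prod AND link_lib -> tag_release]. New: tag_release.
tag_release first appears in round 4.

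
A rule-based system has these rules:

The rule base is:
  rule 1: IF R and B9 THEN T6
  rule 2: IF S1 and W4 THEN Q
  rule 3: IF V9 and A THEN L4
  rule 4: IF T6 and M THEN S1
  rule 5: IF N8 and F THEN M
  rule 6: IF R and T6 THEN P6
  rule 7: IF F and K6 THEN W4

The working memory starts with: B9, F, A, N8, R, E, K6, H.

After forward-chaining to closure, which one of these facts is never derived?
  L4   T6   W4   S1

L4

Round 1 fires rule 1, rule 5, rule 7, giving T6, M, W4.
Round 2 fires rule 4, rule 6, giving S1, P6.
Round 3 fires rule 2, giving Q.
Derived: W4 (round 1), S1 (round 2), T6 (round 1). L4 never appears in any round.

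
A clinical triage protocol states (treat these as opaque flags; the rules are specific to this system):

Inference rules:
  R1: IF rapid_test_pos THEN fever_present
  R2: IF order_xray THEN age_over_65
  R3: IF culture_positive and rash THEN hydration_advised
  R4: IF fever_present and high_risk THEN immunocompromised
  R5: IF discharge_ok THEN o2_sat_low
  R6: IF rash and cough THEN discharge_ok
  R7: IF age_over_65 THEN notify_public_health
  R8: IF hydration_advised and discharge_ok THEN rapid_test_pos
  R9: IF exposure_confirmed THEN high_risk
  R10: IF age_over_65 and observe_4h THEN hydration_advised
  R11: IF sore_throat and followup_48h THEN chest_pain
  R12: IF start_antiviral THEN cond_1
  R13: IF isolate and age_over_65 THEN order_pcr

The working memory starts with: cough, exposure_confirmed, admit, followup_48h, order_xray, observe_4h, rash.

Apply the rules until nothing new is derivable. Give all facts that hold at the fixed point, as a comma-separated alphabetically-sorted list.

[1] R2 [IF order_xray THEN age_over_65]; R6 [IF rash and cough THEN discharge_ok]; R9 [IF exposure_confirmed THEN high_risk]. ⇒ new: age_over_65, discharge_ok, high_risk.
[2] R5 [IF discharge_ok THEN o2_sat_low]; R7 [IF age_over_65 THEN notify_public_health]; R10 [IF age_over_65 and observe_4h THEN hydration_advised]. ⇒ new: o2_sat_low, notify_public_health, hydration_advised.
[3] R8 [IF hydration_advised and discharge_ok THEN rapid_test_pos]. ⇒ new: rapid_test_pos.
[4] R1 [IF rapid_test_pos THEN fever_present]. ⇒ new: fever_present.
[5] R4 [IF fever_present and high_risk THEN immunocompromised]. ⇒ new: immunocompromised.

admit, age_over_65, cough, discharge_ok, exposure_confirmed, fever_present, followup_48h, high_risk, hydration_advised, immunocompromised, notify_public_health, o2_sat_low, observe_4h, order_xray, rapid_test_pos, rash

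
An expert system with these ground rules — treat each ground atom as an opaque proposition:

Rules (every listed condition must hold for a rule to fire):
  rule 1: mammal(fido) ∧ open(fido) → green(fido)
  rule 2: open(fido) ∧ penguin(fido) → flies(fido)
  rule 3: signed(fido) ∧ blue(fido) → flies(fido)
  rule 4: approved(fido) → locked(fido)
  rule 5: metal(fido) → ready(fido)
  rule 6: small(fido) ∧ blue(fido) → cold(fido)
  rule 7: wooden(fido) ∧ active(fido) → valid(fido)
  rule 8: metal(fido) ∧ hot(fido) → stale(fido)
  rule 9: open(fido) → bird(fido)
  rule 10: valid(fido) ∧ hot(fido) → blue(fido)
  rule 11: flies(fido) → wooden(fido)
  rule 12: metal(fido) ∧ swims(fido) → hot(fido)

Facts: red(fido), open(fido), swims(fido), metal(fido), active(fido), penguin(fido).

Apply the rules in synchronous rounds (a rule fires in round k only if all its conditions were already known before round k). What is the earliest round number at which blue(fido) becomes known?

4

Round 1: rule 2 [open(fido) ∧ penguin(fido) → flies(fido)]; rule 5 [metal(fido) → ready(fido)]; rule 9 [open(fido) → bird(fido)]; rule 12 [metal(fido) ∧ swims(fido) → hot(fido)]. Adds flies(fido), ready(fido), bird(fido), hot(fido).
Round 2: rule 8 [metal(fido) ∧ hot(fido) → stale(fido)]; rule 11 [flies(fido) → wooden(fido)]. Adds stale(fido), wooden(fido).
Round 3: rule 7 [wooden(fido) ∧ active(fido) → valid(fido)]. Adds valid(fido).
Round 4: rule 10 [valid(fido) ∧ hot(fido) → blue(fido)]. Adds blue(fido).
blue(fido) first appears in round 4.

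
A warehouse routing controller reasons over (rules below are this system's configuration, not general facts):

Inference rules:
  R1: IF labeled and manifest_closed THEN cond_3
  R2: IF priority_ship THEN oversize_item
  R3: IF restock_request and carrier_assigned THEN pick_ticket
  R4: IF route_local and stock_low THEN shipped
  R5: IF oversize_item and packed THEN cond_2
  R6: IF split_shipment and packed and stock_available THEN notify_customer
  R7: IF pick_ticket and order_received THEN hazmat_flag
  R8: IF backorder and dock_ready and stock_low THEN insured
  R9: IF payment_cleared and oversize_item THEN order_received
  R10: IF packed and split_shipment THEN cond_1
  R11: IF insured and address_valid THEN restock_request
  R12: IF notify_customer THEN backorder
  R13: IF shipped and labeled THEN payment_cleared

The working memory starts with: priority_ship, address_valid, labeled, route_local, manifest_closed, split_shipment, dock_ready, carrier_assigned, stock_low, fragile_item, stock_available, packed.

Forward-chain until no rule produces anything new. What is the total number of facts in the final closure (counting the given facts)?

25

Round 1: R1 [IF labeled and manifest_closed THEN cond_3]; R2 [IF priority_ship THEN oversize_item]; R4 [IF route_local and stock_low THEN shipped]; R6 [IF split_shipment and packed and stock_available THEN notify_customer]; R10 [IF packed and split_shipment THEN cond_1]. New: cond_3, oversize_item, shipped, notify_customer, cond_1.
Round 2: R5 [IF oversize_item and packed THEN cond_2]; R12 [IF notify_customer THEN backorder]; R13 [IF shipped and labeled THEN payment_cleared]. New: cond_2, backorder, payment_cleared.
Round 3: R8 [IF backorder and dock_ready and stock_low THEN insured]; R9 [IF payment_cleared and oversize_item THEN order_received]. New: insured, order_received.
Round 4: R11 [IF insured and address_valid THEN restock_request]. New: restock_request.
Round 5: R3 [IF restock_request and carrier_assigned THEN pick_ticket]. New: pick_ticket.
Round 6: R7 [IF pick_ticket and order_received THEN hazmat_flag]. New: hazmat_flag.
Closure: {address_valid, backorder, carrier_assigned, cond_1, cond_2, cond_3, dock_ready, fragile_item, hazmat_flag, insured, labeled, manifest_closed, notify_customer, order_received, oversize_item, packed, payment_cleared, pick_ticket, priority_ship, restock_request, route_local, shipped, split_shipment, stock_available, stock_low} — 25 facts.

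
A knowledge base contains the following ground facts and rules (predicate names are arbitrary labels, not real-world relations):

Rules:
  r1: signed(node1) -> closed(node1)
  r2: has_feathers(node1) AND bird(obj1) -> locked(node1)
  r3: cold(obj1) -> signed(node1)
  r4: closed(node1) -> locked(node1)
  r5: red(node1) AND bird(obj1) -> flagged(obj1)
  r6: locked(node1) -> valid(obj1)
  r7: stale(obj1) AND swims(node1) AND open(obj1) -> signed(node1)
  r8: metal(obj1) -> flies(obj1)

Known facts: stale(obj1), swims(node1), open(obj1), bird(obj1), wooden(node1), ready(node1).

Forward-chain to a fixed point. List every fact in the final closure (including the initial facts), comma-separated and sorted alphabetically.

Round 1 — r7, derive signed(node1).
Round 2 — r1, derive closed(node1).
Round 3 — r4, derive locked(node1).
Round 4 — r6, derive valid(obj1).

bird(obj1), closed(node1), locked(node1), open(obj1), ready(node1), signed(node1), stale(obj1), swims(node1), valid(obj1), wooden(node1)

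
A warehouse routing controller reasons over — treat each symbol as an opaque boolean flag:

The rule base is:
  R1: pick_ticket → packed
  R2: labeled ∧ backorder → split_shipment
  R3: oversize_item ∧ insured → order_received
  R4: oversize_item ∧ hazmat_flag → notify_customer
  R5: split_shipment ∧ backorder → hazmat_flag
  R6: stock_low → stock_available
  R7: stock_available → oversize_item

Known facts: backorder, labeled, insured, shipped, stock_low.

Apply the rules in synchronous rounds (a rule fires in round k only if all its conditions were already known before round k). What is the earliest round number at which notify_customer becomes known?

Round 1 fires R2, R6, giving split_shipment, stock_available.
Round 2 fires R5, R7, giving hazmat_flag, oversize_item.
Round 3 fires R3, R4, giving order_received, notify_customer.
notify_customer first appears in round 3.

3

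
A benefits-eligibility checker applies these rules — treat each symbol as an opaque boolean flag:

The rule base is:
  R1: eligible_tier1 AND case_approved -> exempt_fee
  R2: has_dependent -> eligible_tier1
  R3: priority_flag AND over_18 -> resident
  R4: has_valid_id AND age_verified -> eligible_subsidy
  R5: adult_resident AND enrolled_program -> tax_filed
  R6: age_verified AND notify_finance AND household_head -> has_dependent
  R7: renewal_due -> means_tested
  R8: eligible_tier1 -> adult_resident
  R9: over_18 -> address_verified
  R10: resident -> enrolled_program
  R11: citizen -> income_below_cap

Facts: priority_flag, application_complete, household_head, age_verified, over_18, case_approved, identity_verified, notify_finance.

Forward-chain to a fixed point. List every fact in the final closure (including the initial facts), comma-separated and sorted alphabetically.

address_verified, adult_resident, age_verified, application_complete, case_approved, eligible_tier1, enrolled_program, exempt_fee, has_dependent, household_head, identity_verified, notify_finance, over_18, priority_flag, resident, tax_filed

[1] R3 [priority_flag AND over_18 -> resident]; R6 [age_verified AND notify_finance AND household_head -> has_dependent]; R9 [over_18 -> address_verified]. ⇒ new: resident, has_dependent, address_verified.
[2] R2 [has_dependent -> eligible_tier1]; R10 [resident -> enrolled_program]. ⇒ new: eligible_tier1, enrolled_program.
[3] R1 [eligible_tier1 AND case_approved -> exempt_fee]; R8 [eligible_tier1 -> adult_resident]. ⇒ new: exempt_fee, adult_resident.
[4] R5 [adult_resident AND enrolled_program -> tax_filed]. ⇒ new: tax_filed.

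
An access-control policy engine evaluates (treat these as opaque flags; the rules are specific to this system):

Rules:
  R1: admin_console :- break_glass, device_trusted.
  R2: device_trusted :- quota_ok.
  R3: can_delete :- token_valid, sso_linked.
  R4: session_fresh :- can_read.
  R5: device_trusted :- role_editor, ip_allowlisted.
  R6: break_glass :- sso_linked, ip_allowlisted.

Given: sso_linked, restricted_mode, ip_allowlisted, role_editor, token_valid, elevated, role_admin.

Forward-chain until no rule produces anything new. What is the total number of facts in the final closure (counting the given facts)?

11

[1] R3 [can_delete :- token_valid, sso_linked.]; R5 [device_trusted :- role_editor, ip_allowlisted.]; R6 [break_glass :- sso_linked, ip_allowlisted.]. ⇒ new: can_delete, device_trusted, break_glass.
[2] R1 [admin_console :- break_glass, device_trusted.]. ⇒ new: admin_console.
Closure: {admin_console, break_glass, can_delete, device_trusted, elevated, ip_allowlisted, restricted_mode, role_admin, role_editor, sso_linked, token_valid} — 11 facts.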